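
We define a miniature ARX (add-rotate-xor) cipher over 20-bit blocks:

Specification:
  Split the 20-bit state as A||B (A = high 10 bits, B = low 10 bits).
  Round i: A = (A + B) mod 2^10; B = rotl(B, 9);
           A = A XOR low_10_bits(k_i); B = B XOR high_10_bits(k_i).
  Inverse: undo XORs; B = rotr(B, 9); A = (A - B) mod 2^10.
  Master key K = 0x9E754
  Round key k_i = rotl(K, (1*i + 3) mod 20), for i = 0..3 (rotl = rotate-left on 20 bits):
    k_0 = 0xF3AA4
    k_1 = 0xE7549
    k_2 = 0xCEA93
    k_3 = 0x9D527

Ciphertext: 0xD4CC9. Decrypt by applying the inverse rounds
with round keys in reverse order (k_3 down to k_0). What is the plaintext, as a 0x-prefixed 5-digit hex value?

s_0 = ciphertext = 0xD4CC9
s_1 = InvRound(s_0, k_3) = 0x3ED79
s_2 = InvRound(s_1, k_2) = 0x78487
s_3 = InvRound(s_2, k_1) = 0x9CE35
s_4 = InvRound(s_3, k_0) = 0x387F6

0x387F6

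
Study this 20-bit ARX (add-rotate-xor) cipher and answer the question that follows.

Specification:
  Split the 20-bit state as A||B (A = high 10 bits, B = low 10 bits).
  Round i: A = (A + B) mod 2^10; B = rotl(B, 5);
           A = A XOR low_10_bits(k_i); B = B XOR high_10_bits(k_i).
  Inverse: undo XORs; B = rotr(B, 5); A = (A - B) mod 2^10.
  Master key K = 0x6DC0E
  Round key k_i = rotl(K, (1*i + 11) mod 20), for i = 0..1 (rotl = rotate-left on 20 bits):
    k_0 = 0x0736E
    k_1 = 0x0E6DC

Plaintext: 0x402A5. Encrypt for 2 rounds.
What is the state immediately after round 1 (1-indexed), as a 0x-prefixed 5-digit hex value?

0x32CA9

s_0 = plaintext = 0x402A5
s_1 = Round(s_0, k_0) = 0x32CA9
s_2 = Round(s_1, k_1) = 0xEA11C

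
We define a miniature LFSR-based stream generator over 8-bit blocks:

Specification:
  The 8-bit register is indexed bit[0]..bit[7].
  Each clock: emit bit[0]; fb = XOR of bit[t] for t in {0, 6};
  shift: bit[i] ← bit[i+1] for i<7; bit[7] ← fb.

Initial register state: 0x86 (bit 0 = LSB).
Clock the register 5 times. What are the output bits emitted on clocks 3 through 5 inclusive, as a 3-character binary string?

100

reg_0 = 0x86
clock 1: out=0, reg = 0x43
clock 2: out=1, reg = 0x21
clock 3: out=1, reg = 0x90
clock 4: out=0, reg = 0x48
clock 5: out=0, reg = 0xA4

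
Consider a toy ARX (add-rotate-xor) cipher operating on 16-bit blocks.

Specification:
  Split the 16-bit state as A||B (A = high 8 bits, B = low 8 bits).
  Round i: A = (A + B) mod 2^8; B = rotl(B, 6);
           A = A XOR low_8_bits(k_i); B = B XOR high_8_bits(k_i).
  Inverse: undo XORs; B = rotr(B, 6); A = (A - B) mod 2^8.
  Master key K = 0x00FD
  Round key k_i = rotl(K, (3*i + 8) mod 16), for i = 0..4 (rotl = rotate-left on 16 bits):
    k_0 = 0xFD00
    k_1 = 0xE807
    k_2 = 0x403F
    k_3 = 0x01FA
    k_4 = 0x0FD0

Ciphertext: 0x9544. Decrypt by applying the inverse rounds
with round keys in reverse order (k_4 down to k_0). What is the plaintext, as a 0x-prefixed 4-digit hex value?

s_0 = ciphertext = 0x9544
s_1 = InvRound(s_0, k_4) = 0x182D
s_2 = InvRound(s_1, k_3) = 0x32B0
s_3 = InvRound(s_2, k_2) = 0x4AC3
s_4 = InvRound(s_3, k_1) = 0xA1AC
s_5 = InvRound(s_4, k_0) = 0x5C45

0x5C45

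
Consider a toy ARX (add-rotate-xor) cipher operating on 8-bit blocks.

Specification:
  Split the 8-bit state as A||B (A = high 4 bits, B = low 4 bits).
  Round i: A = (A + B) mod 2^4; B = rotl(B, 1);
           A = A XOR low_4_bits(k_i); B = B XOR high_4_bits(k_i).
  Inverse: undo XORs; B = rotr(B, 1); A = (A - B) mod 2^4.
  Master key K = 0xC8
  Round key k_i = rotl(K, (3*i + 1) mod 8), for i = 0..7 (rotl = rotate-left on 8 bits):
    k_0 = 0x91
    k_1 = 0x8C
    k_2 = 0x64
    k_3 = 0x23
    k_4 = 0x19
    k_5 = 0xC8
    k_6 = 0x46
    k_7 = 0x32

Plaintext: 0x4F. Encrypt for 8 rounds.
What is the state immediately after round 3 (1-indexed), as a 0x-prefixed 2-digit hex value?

s_0 = plaintext = 0x4F
s_1 = Round(s_0, k_0) = 0x26
s_2 = Round(s_1, k_1) = 0x44
s_3 = Round(s_2, k_2) = 0xCE
s_4 = Round(s_3, k_3) = 0x9F
s_5 = Round(s_4, k_4) = 0x1E
s_6 = Round(s_5, k_5) = 0x71
s_7 = Round(s_6, k_6) = 0xE6
s_8 = Round(s_7, k_7) = 0x6F

0xCE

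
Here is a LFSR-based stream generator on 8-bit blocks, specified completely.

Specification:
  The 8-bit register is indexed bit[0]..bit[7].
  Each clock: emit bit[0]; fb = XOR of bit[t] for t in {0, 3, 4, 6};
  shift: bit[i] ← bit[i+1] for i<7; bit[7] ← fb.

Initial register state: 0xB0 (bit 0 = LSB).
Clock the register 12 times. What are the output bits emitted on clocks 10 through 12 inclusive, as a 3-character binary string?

100

reg_0 = 0xB0
clock 1: out=0, reg = 0xD8
clock 2: out=0, reg = 0xEC
clock 3: out=0, reg = 0x76
clock 4: out=0, reg = 0x3B
clock 5: out=1, reg = 0x9D
clock 6: out=1, reg = 0xCE
clock 7: out=0, reg = 0x67
clock 8: out=1, reg = 0x33
clock 9: out=1, reg = 0x19
clock 10: out=1, reg = 0x8C
clock 11: out=0, reg = 0xC6
clock 12: out=0, reg = 0xE3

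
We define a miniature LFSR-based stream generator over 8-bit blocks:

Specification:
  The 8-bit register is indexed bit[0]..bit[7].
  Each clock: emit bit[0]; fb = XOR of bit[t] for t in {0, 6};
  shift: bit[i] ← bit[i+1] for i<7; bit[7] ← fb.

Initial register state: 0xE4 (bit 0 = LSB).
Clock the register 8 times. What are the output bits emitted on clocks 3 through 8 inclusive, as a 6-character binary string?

100111

reg_0 = 0xE4
clock 1: out=0, reg = 0xF2
clock 2: out=0, reg = 0xF9
clock 3: out=1, reg = 0x7C
clock 4: out=0, reg = 0xBE
clock 5: out=0, reg = 0x5F
clock 6: out=1, reg = 0x2F
clock 7: out=1, reg = 0x97
clock 8: out=1, reg = 0xCB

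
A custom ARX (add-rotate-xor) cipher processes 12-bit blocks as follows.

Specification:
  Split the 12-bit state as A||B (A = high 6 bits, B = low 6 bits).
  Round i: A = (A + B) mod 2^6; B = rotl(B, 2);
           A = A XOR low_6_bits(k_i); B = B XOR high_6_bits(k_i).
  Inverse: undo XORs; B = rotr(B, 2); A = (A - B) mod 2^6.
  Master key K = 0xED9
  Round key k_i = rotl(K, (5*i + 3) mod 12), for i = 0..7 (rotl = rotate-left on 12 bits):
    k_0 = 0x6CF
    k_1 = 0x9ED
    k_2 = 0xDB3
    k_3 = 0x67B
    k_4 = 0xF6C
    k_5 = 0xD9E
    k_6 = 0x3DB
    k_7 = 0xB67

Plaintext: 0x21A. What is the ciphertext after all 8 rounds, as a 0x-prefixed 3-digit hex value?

0x8E5

s_0 = plaintext = 0x21A
s_1 = Round(s_0, k_0) = 0xB72
s_2 = Round(s_1, k_1) = 0xCAC
s_3 = Round(s_2, k_2) = 0xB44
s_4 = Round(s_3, k_3) = 0x289
s_5 = Round(s_4, k_4) = 0xFD9
s_6 = Round(s_5, k_5) = 0x193
s_7 = Round(s_6, k_6) = 0x082
s_8 = Round(s_7, k_7) = 0x8E5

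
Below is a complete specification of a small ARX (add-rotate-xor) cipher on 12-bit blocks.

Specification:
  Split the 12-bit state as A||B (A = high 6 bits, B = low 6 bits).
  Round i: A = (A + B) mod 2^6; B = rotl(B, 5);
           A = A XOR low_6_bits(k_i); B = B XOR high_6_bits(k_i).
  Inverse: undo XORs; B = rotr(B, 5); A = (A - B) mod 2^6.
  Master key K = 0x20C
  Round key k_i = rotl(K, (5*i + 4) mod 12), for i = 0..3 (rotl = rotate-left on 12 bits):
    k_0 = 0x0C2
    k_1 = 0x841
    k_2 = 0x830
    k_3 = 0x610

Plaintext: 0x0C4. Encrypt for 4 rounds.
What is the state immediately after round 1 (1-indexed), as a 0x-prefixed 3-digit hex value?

s_0 = plaintext = 0x0C4
s_1 = Round(s_0, k_0) = 0x141
s_2 = Round(s_1, k_1) = 0x1C1
s_3 = Round(s_2, k_2) = 0xE00
s_4 = Round(s_3, k_3) = 0xA18

0x141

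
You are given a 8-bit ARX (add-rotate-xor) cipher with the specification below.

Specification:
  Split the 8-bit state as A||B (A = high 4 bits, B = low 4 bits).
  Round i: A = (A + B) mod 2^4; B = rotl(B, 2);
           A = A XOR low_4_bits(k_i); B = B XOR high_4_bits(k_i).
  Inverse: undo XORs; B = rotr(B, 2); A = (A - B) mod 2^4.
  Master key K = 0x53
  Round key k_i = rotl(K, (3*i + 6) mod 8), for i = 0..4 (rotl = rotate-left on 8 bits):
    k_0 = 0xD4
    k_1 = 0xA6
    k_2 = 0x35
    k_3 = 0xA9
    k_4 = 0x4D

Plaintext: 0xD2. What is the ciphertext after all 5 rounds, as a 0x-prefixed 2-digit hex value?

0x32

s_0 = plaintext = 0xD2
s_1 = Round(s_0, k_0) = 0xB5
s_2 = Round(s_1, k_1) = 0x6F
s_3 = Round(s_2, k_2) = 0x0C
s_4 = Round(s_3, k_3) = 0x59
s_5 = Round(s_4, k_4) = 0x32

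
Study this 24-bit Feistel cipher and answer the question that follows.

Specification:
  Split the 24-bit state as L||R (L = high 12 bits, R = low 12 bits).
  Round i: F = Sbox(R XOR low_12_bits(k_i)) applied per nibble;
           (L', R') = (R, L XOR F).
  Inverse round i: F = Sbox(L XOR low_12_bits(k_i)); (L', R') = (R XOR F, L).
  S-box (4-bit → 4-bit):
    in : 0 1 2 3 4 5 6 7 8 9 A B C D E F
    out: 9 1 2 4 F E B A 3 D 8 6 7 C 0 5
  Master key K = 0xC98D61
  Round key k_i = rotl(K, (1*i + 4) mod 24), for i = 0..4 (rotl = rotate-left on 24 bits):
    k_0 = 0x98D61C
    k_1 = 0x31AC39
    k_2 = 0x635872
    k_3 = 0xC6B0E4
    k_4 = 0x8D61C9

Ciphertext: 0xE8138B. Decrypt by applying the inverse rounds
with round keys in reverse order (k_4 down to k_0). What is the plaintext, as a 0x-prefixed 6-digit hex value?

s_0 = ciphertext = 0xE8138B
s_1 = InvRound(s_0, k_4) = 0x678E81
s_2 = InvRound(s_1, k_3) = 0x556678
s_3 = InvRound(s_2, k_2) = 0xA57556
s_4 = InvRound(s_3, k_1) = 0xEE6A57
s_5 = InvRound(s_4, k_0) = 0x90FEE6

0x90FEE6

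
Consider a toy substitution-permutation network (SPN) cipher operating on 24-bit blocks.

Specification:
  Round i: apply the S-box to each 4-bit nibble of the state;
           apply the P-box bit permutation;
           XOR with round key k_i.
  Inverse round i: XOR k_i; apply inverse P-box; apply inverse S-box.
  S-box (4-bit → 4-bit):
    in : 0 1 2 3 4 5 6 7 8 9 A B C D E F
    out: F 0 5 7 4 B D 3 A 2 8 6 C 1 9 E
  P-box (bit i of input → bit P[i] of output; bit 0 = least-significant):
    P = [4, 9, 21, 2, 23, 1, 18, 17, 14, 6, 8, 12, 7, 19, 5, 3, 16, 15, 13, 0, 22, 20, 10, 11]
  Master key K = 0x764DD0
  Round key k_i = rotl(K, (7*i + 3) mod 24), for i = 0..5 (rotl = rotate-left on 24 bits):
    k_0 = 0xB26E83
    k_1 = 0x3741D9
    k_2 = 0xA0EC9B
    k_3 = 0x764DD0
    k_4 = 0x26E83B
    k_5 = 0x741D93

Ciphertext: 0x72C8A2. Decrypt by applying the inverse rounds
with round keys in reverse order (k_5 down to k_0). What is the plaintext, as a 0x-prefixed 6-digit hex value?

s_0 = ciphertext = 0x72C8A2
s_1 = InvRound(s_0, k_5) = 0x4846CD
s_2 = InvRound(s_1, k_4) = 0x6B39F0
s_3 = InvRound(s_2, k_3) = 0xB2BE41
s_4 = InvRound(s_3, k_2) = 0x91E587
s_5 = InvRound(s_4, k_1) = 0x4BA906
s_6 = InvRound(s_5, k_0) = 0x3572DF

0x3572DF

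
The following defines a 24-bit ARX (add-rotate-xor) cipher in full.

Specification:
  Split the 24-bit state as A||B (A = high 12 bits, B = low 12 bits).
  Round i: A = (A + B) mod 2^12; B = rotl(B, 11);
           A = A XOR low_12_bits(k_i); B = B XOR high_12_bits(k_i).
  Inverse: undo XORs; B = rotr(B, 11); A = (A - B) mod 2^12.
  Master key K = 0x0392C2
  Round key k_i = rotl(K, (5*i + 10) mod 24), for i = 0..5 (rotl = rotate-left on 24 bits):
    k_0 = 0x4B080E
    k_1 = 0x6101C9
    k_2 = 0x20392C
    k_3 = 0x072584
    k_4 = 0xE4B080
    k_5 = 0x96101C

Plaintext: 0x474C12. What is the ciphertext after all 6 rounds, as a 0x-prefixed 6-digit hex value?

0x8484EC

s_0 = plaintext = 0x474C12
s_1 = Round(s_0, k_0) = 0x8882B9
s_2 = Round(s_1, k_1) = 0xA88F4C
s_3 = Round(s_2, k_2) = 0x0F85A5
s_4 = Round(s_3, k_3) = 0x319AA0
s_5 = Round(s_4, k_4) = 0xD39B1B
s_6 = Round(s_5, k_5) = 0x8484EC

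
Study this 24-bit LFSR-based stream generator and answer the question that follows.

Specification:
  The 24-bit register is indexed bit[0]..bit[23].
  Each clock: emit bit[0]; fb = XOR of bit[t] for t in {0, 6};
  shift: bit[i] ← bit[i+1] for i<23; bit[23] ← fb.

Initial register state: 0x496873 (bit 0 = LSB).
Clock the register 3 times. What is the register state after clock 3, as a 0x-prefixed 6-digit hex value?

0x492D0E

reg_0 = 0x496873
clock 1: out=1, reg = 0x24B439
clock 2: out=1, reg = 0x925A1C
clock 3: out=0, reg = 0x492D0E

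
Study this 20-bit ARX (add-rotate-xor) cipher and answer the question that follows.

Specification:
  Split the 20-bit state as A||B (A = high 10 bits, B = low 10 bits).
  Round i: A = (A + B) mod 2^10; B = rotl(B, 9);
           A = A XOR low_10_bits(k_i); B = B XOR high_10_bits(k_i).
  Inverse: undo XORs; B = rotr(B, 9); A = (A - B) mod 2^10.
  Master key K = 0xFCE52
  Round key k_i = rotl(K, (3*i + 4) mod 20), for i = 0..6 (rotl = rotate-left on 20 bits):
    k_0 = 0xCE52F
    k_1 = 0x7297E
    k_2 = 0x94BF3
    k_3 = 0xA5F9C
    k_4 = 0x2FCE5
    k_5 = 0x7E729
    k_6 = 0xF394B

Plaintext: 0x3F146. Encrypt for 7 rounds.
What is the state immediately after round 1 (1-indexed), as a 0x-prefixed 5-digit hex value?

0xDB79A

s_0 = plaintext = 0x3F146
s_1 = Round(s_0, k_0) = 0xDB79A
s_2 = Round(s_1, k_1) = 0x9E407
s_3 = Round(s_2, k_2) = 0x5CC51
s_4 = Round(s_3, k_3) = 0x960BF
s_5 = Round(s_4, k_4) = 0xFCAE0
s_6 = Round(s_5, k_5) = 0x7EC89
s_7 = Round(s_6, k_6) = 0xF3D8A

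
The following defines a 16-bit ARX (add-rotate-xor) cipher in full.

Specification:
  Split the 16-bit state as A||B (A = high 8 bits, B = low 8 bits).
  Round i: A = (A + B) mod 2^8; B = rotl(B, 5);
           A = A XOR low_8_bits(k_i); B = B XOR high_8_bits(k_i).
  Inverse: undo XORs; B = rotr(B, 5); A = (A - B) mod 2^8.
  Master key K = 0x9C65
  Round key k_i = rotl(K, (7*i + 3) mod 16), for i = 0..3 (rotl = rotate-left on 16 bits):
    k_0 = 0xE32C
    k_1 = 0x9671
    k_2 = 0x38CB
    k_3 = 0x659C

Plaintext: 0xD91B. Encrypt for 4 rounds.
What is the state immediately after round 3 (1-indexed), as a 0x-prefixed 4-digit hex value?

s_0 = plaintext = 0xD91B
s_1 = Round(s_0, k_0) = 0xD880
s_2 = Round(s_1, k_1) = 0x2986
s_3 = Round(s_2, k_2) = 0x64E8
s_4 = Round(s_3, k_3) = 0xD078

0x64E8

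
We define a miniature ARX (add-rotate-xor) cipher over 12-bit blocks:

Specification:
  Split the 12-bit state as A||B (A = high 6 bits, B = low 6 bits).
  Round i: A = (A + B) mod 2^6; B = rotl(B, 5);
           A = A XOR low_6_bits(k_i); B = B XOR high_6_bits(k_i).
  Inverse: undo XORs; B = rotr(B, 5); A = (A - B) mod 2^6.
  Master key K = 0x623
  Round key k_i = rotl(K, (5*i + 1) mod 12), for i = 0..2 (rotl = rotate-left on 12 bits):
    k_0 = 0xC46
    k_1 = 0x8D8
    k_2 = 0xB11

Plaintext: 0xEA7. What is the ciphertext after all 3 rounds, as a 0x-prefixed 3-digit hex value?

s_0 = plaintext = 0xEA7
s_1 = Round(s_0, k_0) = 0x9C2
s_2 = Round(s_1, k_1) = 0xC62
s_3 = Round(s_2, k_2) = 0x0BD

0x0BD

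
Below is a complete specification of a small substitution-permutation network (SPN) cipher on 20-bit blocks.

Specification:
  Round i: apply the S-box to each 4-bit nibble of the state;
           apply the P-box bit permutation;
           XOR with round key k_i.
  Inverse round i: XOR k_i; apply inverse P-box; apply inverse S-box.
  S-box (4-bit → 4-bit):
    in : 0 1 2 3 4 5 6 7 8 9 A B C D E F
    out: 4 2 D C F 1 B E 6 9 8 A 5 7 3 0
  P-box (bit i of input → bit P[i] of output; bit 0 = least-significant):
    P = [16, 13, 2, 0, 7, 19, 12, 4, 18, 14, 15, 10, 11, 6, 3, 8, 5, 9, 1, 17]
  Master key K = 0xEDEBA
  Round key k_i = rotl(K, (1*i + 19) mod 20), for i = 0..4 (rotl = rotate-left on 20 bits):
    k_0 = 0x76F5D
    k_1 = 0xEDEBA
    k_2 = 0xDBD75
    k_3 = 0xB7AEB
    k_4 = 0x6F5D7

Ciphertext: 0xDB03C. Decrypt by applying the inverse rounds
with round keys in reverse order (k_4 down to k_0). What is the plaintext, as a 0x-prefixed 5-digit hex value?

0x47B60

s_0 = ciphertext = 0xDB03C
s_1 = InvRound(s_0, k_4) = 0x27BE9
s_2 = InvRound(s_1, k_3) = 0x0AF15
s_3 = InvRound(s_2, k_2) = 0xE1585
s_4 = InvRound(s_3, k_1) = 0xD28A3
s_5 = InvRound(s_4, k_0) = 0x47B60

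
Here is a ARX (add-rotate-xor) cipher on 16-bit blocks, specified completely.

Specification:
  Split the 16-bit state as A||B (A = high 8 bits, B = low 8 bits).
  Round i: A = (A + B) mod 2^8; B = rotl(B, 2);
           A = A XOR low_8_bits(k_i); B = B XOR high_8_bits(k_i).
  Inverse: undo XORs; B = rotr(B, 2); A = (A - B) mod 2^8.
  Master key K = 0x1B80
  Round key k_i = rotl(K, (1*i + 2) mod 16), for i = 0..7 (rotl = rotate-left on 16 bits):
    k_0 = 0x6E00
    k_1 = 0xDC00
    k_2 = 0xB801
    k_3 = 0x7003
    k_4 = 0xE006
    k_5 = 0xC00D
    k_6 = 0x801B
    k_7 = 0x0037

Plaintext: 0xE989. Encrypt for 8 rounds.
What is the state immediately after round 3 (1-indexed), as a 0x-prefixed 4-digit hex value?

s_0 = plaintext = 0xE989
s_1 = Round(s_0, k_0) = 0x7248
s_2 = Round(s_1, k_1) = 0xBAFD
s_3 = Round(s_2, k_2) = 0xB64F
s_4 = Round(s_3, k_3) = 0x064D
s_5 = Round(s_4, k_4) = 0x55D5
s_6 = Round(s_5, k_5) = 0x2797
s_7 = Round(s_6, k_6) = 0xA5DE
s_8 = Round(s_7, k_7) = 0xB47B

0xB64F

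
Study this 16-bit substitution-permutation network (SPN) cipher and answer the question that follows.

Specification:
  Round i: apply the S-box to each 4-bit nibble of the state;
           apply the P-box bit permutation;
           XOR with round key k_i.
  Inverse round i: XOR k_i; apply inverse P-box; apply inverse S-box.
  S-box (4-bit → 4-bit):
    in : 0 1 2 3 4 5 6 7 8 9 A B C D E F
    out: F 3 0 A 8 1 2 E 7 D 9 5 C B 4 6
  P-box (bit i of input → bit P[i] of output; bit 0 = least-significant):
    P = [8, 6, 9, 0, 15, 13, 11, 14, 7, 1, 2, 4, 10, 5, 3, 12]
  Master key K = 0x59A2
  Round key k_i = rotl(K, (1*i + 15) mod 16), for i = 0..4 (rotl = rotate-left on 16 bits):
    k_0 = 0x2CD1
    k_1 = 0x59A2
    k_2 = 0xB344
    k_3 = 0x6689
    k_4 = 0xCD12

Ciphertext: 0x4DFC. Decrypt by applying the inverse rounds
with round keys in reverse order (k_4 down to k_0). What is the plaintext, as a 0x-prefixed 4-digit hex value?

s_0 = ciphertext = 0x4DFC
s_1 = InvRound(s_0, k_4) = 0xF856
s_2 = InvRound(s_1, k_3) = 0x90B7
s_3 = InvRound(s_2, k_2) = 0x6D60
s_4 = InvRound(s_3, k_1) = 0xA166
s_5 = InvRound(s_4, k_0) = 0x10BA

0x10BA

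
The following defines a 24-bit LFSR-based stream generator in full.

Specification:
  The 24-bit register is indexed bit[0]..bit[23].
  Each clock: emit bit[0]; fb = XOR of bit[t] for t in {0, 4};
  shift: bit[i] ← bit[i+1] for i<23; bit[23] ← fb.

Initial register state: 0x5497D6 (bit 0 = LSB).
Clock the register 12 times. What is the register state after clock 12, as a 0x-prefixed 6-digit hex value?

0xEAB549

reg_0 = 0x5497D6
clock 1: out=0, reg = 0xAA4BEB
clock 2: out=1, reg = 0xD525F5
clock 3: out=1, reg = 0x6A92FA
clock 4: out=0, reg = 0xB5497D
clock 5: out=1, reg = 0x5AA4BE
clock 6: out=0, reg = 0xAD525F
clock 7: out=1, reg = 0x56A92F
clock 8: out=1, reg = 0xAB5497
clock 9: out=1, reg = 0x55AA4B
clock 10: out=1, reg = 0xAAD525
clock 11: out=1, reg = 0xD56A92
clock 12: out=0, reg = 0xEAB549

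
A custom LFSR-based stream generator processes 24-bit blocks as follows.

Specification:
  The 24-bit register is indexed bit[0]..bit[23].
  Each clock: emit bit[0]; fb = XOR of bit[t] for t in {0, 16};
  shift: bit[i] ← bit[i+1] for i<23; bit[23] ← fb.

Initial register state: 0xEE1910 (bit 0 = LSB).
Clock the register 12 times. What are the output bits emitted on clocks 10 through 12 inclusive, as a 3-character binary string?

001

reg_0 = 0xEE1910
clock 1: out=0, reg = 0x770C88
clock 2: out=0, reg = 0xBB8644
clock 3: out=0, reg = 0xDDC322
clock 4: out=0, reg = 0xEEE191
clock 5: out=1, reg = 0xF770C8
clock 6: out=0, reg = 0xFBB864
clock 7: out=0, reg = 0xFDDC32
clock 8: out=0, reg = 0xFEEE19
clock 9: out=1, reg = 0xFF770C
clock 10: out=0, reg = 0xFFBB86
clock 11: out=0, reg = 0xFFDDC3
clock 12: out=1, reg = 0x7FEEE1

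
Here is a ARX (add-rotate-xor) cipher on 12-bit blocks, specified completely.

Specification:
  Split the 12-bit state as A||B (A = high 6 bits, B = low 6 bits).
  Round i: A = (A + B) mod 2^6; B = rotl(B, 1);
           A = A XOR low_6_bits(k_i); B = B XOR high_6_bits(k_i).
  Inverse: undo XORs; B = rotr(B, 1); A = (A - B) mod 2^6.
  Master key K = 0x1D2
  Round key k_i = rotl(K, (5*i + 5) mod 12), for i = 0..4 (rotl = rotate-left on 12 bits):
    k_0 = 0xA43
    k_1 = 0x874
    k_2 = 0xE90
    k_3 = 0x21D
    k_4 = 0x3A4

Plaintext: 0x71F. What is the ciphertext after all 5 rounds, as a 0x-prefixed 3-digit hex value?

0x00C

s_0 = plaintext = 0x71F
s_1 = Round(s_0, k_0) = 0xE17
s_2 = Round(s_1, k_1) = 0xECF
s_3 = Round(s_2, k_2) = 0x6A4
s_4 = Round(s_3, k_3) = 0x8C1
s_5 = Round(s_4, k_4) = 0x00C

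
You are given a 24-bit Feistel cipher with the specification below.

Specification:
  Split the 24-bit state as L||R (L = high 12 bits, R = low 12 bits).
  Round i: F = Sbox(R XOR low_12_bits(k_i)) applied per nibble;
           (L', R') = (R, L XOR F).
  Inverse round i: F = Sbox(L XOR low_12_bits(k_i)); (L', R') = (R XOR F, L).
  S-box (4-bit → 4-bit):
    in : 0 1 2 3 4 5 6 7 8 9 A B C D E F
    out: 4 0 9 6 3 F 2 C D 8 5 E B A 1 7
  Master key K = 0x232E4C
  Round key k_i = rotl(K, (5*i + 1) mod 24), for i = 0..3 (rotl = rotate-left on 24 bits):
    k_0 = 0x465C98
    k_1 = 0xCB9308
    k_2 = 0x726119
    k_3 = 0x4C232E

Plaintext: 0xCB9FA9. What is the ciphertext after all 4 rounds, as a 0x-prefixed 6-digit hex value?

s_0 = plaintext = 0xCB9FA9
s_1 = Round(s_0, k_0) = 0xFA9AD9
s_2 = Round(s_1, k_1) = 0xAD9709
s_3 = Round(s_2, k_2) = 0x7098DD
s_4 = Round(s_3, k_3) = 0x8DD97F

0x8DD97F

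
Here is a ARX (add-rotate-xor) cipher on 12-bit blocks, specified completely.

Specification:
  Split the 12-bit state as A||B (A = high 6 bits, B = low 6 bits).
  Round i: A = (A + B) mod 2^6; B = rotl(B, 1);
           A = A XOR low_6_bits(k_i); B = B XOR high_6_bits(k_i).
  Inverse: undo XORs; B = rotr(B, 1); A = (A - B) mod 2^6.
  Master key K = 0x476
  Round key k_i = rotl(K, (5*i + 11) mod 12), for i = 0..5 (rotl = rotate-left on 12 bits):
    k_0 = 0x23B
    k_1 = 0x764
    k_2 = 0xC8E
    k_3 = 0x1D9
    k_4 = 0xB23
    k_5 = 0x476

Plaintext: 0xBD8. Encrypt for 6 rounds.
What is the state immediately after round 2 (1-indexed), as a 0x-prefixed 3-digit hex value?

s_0 = plaintext = 0xBD8
s_1 = Round(s_0, k_0) = 0xF38
s_2 = Round(s_1, k_1) = 0x42C
s_3 = Round(s_2, k_2) = 0xCAB
s_4 = Round(s_3, k_3) = 0x110
s_5 = Round(s_4, k_4) = 0xDCC
s_6 = Round(s_5, k_5) = 0xD49

0x42C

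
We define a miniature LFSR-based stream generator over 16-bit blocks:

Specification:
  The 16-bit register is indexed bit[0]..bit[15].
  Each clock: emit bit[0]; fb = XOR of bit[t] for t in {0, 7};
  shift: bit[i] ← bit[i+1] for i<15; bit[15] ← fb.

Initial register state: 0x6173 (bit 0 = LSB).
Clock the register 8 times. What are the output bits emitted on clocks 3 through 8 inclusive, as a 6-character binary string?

001110

reg_0 = 0x6173
clock 1: out=1, reg = 0xB0B9
clock 2: out=1, reg = 0x585C
clock 3: out=0, reg = 0x2C2E
clock 4: out=0, reg = 0x1617
clock 5: out=1, reg = 0x8B0B
clock 6: out=1, reg = 0xC585
clock 7: out=1, reg = 0x62C2
clock 8: out=0, reg = 0xB161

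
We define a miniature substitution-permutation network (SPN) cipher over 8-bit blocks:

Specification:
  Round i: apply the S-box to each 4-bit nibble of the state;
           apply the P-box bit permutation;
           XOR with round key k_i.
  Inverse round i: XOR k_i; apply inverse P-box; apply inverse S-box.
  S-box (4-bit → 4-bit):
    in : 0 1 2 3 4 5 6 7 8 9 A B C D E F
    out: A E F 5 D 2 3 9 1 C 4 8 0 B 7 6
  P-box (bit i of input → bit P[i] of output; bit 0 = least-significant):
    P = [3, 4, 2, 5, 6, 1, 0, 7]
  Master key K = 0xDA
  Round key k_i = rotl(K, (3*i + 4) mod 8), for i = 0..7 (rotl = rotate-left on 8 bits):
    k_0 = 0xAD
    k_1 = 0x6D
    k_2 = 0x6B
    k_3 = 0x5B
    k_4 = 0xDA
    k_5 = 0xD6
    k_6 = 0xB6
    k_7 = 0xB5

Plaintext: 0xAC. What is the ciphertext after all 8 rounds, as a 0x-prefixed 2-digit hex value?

s_0 = plaintext = 0xAC
s_1 = Round(s_0, k_0) = 0xAC
s_2 = Round(s_1, k_1) = 0x6C
s_3 = Round(s_2, k_2) = 0x29
s_4 = Round(s_3, k_3) = 0xBC
s_5 = Round(s_4, k_4) = 0x5A
s_6 = Round(s_5, k_5) = 0xD0
s_7 = Round(s_6, k_6) = 0x44
s_8 = Round(s_7, k_7) = 0x58

0x58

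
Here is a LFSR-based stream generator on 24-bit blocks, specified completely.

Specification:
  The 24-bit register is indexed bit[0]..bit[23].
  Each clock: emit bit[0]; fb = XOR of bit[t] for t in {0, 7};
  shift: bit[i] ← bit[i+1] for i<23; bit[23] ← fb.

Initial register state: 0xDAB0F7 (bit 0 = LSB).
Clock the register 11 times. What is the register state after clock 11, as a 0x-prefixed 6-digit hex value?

reg_0 = 0xDAB0F7
clock 1: out=1, reg = 0x6D587B
clock 2: out=1, reg = 0xB6AC3D
clock 3: out=1, reg = 0xDB561E
clock 4: out=0, reg = 0x6DAB0F
clock 5: out=1, reg = 0xB6D587
clock 6: out=1, reg = 0x5B6AC3
clock 7: out=1, reg = 0x2DB561
clock 8: out=1, reg = 0x96DAB0
clock 9: out=0, reg = 0xCB6D58
clock 10: out=0, reg = 0x65B6AC
clock 11: out=0, reg = 0xB2DB56

0xB2DB56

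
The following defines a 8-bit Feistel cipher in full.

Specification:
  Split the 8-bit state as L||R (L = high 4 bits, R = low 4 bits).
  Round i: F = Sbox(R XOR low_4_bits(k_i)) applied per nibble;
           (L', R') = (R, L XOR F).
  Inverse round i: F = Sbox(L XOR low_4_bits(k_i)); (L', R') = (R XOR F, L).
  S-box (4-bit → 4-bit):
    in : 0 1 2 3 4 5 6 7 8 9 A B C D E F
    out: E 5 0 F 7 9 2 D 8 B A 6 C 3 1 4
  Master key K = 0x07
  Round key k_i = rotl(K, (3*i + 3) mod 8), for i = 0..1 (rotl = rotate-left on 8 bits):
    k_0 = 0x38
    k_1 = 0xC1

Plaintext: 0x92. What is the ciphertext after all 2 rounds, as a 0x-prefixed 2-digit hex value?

0x32

s_0 = plaintext = 0x92
s_1 = Round(s_0, k_0) = 0x23
s_2 = Round(s_1, k_1) = 0x32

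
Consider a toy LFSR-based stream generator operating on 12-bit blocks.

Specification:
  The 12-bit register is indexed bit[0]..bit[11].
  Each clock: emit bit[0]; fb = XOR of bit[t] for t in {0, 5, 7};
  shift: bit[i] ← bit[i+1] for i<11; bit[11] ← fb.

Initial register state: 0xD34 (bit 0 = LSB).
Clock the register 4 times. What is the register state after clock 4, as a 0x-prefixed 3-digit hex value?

0x7D3

reg_0 = 0xD34
clock 1: out=0, reg = 0xE9A
clock 2: out=0, reg = 0xF4D
clock 3: out=1, reg = 0xFA6
clock 4: out=0, reg = 0x7D3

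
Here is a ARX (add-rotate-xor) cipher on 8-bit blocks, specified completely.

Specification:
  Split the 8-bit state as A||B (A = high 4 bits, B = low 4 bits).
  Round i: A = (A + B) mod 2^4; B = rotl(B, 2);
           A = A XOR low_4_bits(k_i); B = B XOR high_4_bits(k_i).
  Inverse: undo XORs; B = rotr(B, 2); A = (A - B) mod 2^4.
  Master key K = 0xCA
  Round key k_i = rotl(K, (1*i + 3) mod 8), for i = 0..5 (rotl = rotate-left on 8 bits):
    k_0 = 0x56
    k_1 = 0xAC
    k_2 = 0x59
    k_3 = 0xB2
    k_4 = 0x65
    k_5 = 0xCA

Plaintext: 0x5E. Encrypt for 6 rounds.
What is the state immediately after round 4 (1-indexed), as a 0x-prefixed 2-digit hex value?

s_0 = plaintext = 0x5E
s_1 = Round(s_0, k_0) = 0x5E
s_2 = Round(s_1, k_1) = 0xF1
s_3 = Round(s_2, k_2) = 0x91
s_4 = Round(s_3, k_3) = 0x8F
s_5 = Round(s_4, k_4) = 0x29
s_6 = Round(s_5, k_5) = 0x1A

0x8F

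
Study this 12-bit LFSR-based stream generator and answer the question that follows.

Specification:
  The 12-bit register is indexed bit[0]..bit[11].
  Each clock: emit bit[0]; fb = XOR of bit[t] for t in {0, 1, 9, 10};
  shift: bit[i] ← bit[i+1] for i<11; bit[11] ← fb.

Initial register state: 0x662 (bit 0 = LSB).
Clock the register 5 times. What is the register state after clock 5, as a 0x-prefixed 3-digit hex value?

0x6B3

reg_0 = 0x662
clock 1: out=0, reg = 0xB31
clock 2: out=1, reg = 0x598
clock 3: out=0, reg = 0xACC
clock 4: out=0, reg = 0xD66
clock 5: out=0, reg = 0x6B3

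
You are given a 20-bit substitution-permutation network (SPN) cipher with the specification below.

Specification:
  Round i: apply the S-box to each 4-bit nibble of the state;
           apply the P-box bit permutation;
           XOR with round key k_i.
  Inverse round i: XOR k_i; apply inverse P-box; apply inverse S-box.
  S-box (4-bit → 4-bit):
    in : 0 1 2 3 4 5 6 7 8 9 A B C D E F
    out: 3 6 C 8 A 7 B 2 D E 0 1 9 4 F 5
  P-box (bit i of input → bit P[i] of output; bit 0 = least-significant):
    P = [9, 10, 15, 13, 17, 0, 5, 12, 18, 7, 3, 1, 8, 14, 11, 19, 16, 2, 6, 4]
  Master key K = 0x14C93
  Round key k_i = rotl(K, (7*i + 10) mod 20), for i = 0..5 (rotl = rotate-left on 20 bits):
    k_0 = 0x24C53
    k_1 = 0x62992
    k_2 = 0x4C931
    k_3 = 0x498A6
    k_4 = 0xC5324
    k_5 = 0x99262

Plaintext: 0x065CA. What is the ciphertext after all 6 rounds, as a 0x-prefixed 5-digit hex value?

0xD537A

s_0 = plaintext = 0x065CA
s_1 = Round(s_0, k_0) = 0xD1DDF
s_2 = Round(s_1, k_1) = 0x6E3FA
s_3 = Round(s_2, k_2) = 0xF8007
s_4 = Round(s_3, k_3) = 0xB9567
s_5 = Round(s_4, k_4) = 0x30FAD
s_6 = Round(s_5, k_5) = 0xD537A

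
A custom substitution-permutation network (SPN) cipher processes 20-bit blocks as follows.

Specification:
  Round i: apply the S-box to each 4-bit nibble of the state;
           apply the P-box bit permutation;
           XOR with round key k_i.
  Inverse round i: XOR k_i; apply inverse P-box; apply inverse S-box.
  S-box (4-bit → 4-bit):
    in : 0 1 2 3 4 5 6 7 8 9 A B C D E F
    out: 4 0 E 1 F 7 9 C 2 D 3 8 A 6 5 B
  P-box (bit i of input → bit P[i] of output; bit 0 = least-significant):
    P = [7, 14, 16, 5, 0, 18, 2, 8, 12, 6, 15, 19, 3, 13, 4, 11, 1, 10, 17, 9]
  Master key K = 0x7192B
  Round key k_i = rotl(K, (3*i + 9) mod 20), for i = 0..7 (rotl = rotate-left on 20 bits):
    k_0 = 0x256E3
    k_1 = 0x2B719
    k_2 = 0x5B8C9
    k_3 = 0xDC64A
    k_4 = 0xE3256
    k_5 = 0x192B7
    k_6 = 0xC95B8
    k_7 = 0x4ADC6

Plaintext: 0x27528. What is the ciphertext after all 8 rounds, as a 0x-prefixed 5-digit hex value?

s_0 = plaintext = 0x27528
s_1 = Round(s_0, k_0) = 0x489B7
s_2 = Round(s_1, k_1) = 0x9003B
s_3 = Round(s_2, k_2) = 0x73AFA
s_4 = Round(s_3, k_3) = 0xB9583
s_5 = Round(s_4, k_4) = 0xAA88E
s_6 = Round(s_5, k_5) = 0x4B67D
s_7 = Round(s_6, k_6) = 0x7CABE
s_8 = Round(s_7, k_7) = 0x79606

0x79606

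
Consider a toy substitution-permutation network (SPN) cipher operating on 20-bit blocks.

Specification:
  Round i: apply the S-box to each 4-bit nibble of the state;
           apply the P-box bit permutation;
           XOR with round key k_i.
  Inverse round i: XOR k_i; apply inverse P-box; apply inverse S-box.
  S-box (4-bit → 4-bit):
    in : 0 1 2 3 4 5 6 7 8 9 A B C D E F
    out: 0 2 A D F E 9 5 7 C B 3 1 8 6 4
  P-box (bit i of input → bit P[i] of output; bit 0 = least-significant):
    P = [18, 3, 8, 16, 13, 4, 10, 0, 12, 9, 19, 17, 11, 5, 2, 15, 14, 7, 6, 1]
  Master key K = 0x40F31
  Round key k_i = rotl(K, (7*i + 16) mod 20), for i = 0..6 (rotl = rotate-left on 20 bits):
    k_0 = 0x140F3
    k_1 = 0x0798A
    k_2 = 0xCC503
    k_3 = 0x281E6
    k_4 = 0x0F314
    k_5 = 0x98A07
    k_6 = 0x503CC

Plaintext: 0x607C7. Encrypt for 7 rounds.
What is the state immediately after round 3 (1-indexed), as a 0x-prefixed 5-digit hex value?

0x1F01F

s_0 = plaintext = 0x607C7
s_1 = Round(s_0, k_0) = 0xD31F1
s_2 = Round(s_1, k_1) = 0x0F784
s_3 = Round(s_2, k_2) = 0x1F01F
s_4 = Round(s_3, k_3) = 0x28072
s_5 = Round(s_4, k_4) = 0x1DFBA
s_6 = Round(s_5, k_5) = 0x42A9F
s_7 = Round(s_6, k_6) = 0x7D42F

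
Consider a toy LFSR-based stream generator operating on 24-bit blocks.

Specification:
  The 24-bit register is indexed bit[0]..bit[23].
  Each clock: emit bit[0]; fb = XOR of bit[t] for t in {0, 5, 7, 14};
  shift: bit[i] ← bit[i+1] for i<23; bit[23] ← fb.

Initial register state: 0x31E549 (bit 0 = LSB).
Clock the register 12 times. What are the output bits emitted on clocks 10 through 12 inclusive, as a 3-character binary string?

010

reg_0 = 0x31E549
clock 1: out=1, reg = 0x18F2A4
clock 2: out=0, reg = 0x8C7952
clock 3: out=0, reg = 0xC63CA9
clock 4: out=1, reg = 0xE31E54
clock 5: out=0, reg = 0x718F2A
clock 6: out=0, reg = 0xB8C795
clock 7: out=1, reg = 0xDC63CA
clock 8: out=0, reg = 0x6E31E5
clock 9: out=1, reg = 0xB718F2
clock 10: out=0, reg = 0x5B8C79
clock 11: out=1, reg = 0x2DC63C
clock 12: out=0, reg = 0x16E31E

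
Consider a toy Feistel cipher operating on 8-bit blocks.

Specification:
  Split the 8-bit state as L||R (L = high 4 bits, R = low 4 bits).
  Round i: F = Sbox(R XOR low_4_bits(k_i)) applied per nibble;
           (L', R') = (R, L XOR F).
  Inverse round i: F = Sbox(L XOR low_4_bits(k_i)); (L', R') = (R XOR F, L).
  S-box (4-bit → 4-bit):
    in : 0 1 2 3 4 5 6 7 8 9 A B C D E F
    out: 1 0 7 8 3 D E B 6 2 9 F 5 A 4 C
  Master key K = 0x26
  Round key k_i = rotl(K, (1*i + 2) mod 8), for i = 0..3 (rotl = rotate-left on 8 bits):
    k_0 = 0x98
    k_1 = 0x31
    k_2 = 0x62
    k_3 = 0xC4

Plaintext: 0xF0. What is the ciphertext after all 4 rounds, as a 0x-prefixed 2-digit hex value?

0xA2

s_0 = plaintext = 0xF0
s_1 = Round(s_0, k_0) = 0x09
s_2 = Round(s_1, k_1) = 0x96
s_3 = Round(s_2, k_2) = 0x6A
s_4 = Round(s_3, k_3) = 0xA2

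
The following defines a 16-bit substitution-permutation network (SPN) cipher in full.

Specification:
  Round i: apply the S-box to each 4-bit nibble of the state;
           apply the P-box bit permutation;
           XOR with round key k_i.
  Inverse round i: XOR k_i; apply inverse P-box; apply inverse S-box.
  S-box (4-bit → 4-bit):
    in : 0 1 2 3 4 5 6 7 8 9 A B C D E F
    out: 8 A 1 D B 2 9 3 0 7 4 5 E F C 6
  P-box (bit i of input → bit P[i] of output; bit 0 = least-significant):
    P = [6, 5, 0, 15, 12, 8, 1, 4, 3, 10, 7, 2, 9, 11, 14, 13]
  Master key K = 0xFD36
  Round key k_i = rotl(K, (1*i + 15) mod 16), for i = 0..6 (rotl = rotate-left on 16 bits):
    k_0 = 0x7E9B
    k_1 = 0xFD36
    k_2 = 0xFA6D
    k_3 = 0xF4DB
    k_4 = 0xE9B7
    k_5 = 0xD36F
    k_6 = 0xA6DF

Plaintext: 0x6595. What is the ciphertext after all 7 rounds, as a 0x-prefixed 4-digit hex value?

s_0 = plaintext = 0x6595
s_1 = Round(s_0, k_0) = 0x49B9
s_2 = Round(s_1, k_1) = 0xC3DD
s_3 = Round(s_2, k_2) = 0x0392
s_4 = Round(s_3, k_3) = 0xC515
s_5 = Round(s_4, k_4) = 0x8487
s_6 = Round(s_5, k_5) = 0xD703
s_7 = Round(s_6, k_6) = 0x4886

0x4886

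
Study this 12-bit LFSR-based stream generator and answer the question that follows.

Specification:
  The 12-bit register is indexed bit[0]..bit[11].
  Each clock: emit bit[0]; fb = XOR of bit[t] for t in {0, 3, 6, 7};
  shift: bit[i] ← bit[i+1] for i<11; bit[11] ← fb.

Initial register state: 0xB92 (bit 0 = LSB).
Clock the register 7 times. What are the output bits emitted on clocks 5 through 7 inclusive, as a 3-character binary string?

reg_0 = 0xB92
clock 1: out=0, reg = 0xDC9
clock 2: out=1, reg = 0x6E4
clock 3: out=0, reg = 0x372
clock 4: out=0, reg = 0x9B9
clock 5: out=1, reg = 0xCDC
clock 6: out=0, reg = 0xE6E
clock 7: out=0, reg = 0x737

100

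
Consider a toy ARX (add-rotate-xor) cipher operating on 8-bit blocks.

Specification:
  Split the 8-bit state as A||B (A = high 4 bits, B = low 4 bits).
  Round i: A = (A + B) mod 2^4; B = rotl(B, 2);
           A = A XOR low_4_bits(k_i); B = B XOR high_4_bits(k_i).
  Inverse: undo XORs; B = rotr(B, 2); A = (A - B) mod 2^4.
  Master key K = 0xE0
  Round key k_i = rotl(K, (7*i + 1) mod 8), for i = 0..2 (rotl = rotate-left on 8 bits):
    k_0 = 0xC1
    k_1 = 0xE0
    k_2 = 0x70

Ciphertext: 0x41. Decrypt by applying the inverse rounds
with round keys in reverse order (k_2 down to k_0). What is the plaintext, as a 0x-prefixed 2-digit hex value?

0xB4

s_0 = ciphertext = 0x41
s_1 = InvRound(s_0, k_2) = 0xB9
s_2 = InvRound(s_1, k_1) = 0xED
s_3 = InvRound(s_2, k_0) = 0xB4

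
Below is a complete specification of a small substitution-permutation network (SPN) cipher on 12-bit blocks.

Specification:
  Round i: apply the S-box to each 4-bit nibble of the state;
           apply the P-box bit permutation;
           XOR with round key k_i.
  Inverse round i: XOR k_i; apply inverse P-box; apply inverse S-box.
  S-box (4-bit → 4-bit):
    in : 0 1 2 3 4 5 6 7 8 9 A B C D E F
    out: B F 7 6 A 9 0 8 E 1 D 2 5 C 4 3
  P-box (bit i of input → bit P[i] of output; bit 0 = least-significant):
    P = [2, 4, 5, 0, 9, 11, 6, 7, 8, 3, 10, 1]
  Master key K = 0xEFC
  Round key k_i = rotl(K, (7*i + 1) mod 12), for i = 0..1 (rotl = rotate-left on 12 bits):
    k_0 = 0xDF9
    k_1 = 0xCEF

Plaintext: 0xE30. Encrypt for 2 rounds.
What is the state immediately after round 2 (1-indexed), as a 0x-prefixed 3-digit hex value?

s_0 = plaintext = 0xE30
s_1 = Round(s_0, k_0) = 0x1AC
s_2 = Round(s_1, k_1) = 0xB01

0xB01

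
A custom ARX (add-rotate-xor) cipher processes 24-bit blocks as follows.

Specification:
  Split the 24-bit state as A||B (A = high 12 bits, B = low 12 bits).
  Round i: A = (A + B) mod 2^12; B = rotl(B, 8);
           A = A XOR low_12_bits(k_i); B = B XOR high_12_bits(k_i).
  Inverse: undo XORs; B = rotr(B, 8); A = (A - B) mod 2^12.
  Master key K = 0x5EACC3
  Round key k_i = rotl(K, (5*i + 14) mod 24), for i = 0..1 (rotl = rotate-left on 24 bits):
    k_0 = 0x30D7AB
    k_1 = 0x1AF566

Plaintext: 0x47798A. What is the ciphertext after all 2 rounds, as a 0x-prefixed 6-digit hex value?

s_0 = plaintext = 0x47798A
s_1 = Round(s_0, k_0) = 0x9AA995
s_2 = Round(s_1, k_1) = 0x659436

0x659436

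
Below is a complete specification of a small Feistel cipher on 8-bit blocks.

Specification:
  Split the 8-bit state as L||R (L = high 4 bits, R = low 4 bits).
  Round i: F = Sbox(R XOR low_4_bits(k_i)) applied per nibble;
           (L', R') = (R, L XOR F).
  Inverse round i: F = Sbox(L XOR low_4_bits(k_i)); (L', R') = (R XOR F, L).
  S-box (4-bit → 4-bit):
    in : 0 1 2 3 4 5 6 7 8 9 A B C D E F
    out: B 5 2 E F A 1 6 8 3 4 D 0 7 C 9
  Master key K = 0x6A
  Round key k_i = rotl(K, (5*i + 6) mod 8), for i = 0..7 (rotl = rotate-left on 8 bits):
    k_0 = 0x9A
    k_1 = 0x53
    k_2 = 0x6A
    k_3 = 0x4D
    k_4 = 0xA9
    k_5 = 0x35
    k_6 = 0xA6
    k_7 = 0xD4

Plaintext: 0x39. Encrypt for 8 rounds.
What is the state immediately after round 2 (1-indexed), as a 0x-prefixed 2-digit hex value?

0xD5

s_0 = plaintext = 0x39
s_1 = Round(s_0, k_0) = 0x9D
s_2 = Round(s_1, k_1) = 0xD5
s_3 = Round(s_2, k_2) = 0x54
s_4 = Round(s_3, k_3) = 0x46
s_5 = Round(s_4, k_4) = 0x6D
s_6 = Round(s_5, k_5) = 0xDE
s_7 = Round(s_6, k_6) = 0xE5
s_8 = Round(s_7, k_7) = 0x5B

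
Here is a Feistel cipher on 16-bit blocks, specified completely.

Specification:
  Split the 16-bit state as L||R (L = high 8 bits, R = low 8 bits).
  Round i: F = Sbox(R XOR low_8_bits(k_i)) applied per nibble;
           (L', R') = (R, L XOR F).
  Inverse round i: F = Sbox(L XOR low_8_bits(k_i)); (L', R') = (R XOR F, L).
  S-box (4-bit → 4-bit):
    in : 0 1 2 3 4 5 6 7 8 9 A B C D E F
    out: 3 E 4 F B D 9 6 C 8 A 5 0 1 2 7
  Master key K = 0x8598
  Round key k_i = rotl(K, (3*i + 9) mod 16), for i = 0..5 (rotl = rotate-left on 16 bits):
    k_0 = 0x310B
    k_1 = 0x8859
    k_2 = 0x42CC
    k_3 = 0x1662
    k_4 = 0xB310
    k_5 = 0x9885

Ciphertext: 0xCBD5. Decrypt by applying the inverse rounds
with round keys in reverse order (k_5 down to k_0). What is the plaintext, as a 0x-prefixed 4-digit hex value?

s_0 = ciphertext = 0xCBD5
s_1 = InvRound(s_0, k_5) = 0x67CB
s_2 = InvRound(s_1, k_4) = 0xAD67
s_3 = InvRound(s_2, k_3) = 0x60AD
s_4 = InvRound(s_3, k_2) = 0x0D60
s_5 = InvRound(s_4, k_1) = 0xBB0D
s_6 = InvRound(s_5, k_0) = 0x5EBB

0x5EBB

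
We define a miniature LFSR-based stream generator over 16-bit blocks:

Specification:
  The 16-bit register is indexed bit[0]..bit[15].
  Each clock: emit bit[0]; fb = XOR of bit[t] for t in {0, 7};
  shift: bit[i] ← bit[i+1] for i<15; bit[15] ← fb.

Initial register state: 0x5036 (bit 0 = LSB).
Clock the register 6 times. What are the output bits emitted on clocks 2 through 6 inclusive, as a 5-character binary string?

11011

reg_0 = 0x5036
clock 1: out=0, reg = 0x281B
clock 2: out=1, reg = 0x940D
clock 3: out=1, reg = 0xCA06
clock 4: out=0, reg = 0x6503
clock 5: out=1, reg = 0xB281
clock 6: out=1, reg = 0x5940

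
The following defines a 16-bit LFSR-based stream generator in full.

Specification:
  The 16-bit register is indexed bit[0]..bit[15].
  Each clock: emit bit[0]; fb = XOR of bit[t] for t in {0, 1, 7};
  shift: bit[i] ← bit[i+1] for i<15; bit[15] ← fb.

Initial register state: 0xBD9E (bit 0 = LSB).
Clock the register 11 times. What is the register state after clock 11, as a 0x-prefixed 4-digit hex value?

0xC557

reg_0 = 0xBD9E
clock 1: out=0, reg = 0x5ECF
clock 2: out=1, reg = 0xAF67
clock 3: out=1, reg = 0x57B3
clock 4: out=1, reg = 0xABD9
clock 5: out=1, reg = 0x55EC
clock 6: out=0, reg = 0xAAF6
clock 7: out=0, reg = 0x557B
clock 8: out=1, reg = 0x2ABD
clock 9: out=1, reg = 0x155E
clock 10: out=0, reg = 0x8AAF
clock 11: out=1, reg = 0xC557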